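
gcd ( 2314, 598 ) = 26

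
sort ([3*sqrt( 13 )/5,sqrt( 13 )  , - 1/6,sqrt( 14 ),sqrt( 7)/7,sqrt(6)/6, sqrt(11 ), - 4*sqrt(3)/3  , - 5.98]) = [ - 5.98,-4*sqrt( 3) /3,-1/6, sqrt(7)/7,  sqrt(6 ) /6, 3 * sqrt ( 13)/5, sqrt( 11 ), sqrt( 13 ),sqrt( 14 )]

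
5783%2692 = 399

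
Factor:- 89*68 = - 2^2 * 17^1*89^1 = - 6052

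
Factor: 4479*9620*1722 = 74197501560 = 2^3*3^2*5^1*7^1*13^1 * 37^1*41^1*1493^1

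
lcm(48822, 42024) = 3319896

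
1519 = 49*31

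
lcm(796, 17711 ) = 70844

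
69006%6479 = 4216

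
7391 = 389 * 19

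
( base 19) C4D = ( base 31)4IJ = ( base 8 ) 10505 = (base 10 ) 4421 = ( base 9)6052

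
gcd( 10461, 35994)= 3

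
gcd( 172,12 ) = 4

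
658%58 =20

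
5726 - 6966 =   -  1240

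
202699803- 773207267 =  - 570507464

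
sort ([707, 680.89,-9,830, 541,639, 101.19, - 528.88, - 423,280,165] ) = [ - 528.88 , - 423, - 9,101.19, 165,  280,541, 639,680.89,707,830 ] 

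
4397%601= 190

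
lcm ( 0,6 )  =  0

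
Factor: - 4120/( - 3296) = 5/4 = 2^( - 2)*5^1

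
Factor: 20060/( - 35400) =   -  2^(-1)*3^( -1 )  *5^( - 1 )*17^1= - 17/30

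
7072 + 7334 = 14406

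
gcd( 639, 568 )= 71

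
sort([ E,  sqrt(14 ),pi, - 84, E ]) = [ - 84,E,E,pi , sqrt(14 ) ] 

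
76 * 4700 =357200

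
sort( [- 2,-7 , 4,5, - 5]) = [ - 7, - 5, - 2 , 4, 5]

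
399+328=727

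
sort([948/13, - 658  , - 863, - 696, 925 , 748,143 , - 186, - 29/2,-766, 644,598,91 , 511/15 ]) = [ - 863, - 766 , - 696, -658,-186, - 29/2  ,  511/15, 948/13,91,  143, 598,644 , 748,925 ]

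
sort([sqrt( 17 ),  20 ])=[ sqrt( 17 ) , 20]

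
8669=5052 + 3617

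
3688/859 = 3688/859 = 4.29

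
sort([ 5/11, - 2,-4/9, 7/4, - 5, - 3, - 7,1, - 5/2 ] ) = [-7, - 5,-3, - 5/2, - 2, - 4/9 , 5/11,1, 7/4 ] 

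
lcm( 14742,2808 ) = 58968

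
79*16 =1264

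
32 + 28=60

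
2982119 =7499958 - 4517839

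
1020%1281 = 1020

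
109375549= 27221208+82154341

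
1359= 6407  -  5048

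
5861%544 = 421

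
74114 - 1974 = 72140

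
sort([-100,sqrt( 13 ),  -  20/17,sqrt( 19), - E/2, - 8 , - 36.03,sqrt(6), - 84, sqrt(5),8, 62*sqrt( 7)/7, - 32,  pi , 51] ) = [ - 100 , - 84, - 36.03, - 32, - 8 , - E/2, - 20/17, sqrt(5 ),sqrt(6),  pi,sqrt(13 ) , sqrt(19),8,62*sqrt(7)/7,51]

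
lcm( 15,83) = 1245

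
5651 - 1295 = 4356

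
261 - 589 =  - 328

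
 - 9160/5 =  - 1832 = - 1832.00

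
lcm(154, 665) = 14630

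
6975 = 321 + 6654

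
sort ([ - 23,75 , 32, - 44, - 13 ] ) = [ - 44, - 23, - 13, 32,  75 ] 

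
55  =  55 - 0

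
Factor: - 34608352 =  - 2^5*673^1*1607^1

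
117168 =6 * 19528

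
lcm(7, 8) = 56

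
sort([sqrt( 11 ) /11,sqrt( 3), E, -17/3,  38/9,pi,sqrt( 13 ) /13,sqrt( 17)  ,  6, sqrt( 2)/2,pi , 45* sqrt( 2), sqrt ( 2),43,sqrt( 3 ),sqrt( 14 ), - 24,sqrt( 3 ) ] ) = [ - 24,- 17/3,sqrt( 13)/13,sqrt( 11)/11 , sqrt(2 ) /2,sqrt( 2 ), sqrt(3), sqrt( 3),sqrt ( 3), E, pi,pi,sqrt( 14), sqrt( 17),38/9,6, 43, 45*sqrt( 2)]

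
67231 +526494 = 593725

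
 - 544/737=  - 1 + 193/737 = -0.74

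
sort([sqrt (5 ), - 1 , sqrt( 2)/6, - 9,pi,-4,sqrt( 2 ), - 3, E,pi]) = [ - 9,-4, - 3, - 1,sqrt( 2)/6,sqrt( 2 ),sqrt( 5), E, pi,pi]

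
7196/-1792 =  - 5+63/64 = -4.02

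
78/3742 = 39/1871 = 0.02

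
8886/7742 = 4443/3871= 1.15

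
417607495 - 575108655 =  - 157501160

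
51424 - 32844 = 18580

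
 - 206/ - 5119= 206/5119 =0.04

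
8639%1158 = 533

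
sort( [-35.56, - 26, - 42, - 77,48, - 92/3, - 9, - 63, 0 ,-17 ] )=[  -  77, - 63, - 42,- 35.56, - 92/3, - 26,- 17, - 9 , 0,48] 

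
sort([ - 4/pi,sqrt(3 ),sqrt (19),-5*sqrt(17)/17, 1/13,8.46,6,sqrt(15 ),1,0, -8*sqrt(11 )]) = [ -8 * sqrt(11), - 4/pi,  -  5*sqrt(17)/17,0, 1/13,1,sqrt(3 ),sqrt(15),sqrt(19),  6,8.46]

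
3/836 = 3/836= 0.00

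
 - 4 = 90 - 94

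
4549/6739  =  4549/6739=   0.68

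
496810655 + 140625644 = 637436299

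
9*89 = 801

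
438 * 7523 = 3295074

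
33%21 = 12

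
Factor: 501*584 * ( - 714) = -208904976 = - 2^4*3^2  *  7^1*17^1 * 73^1*167^1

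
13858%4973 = 3912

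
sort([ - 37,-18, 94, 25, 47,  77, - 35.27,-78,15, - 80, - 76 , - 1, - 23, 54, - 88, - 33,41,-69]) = [ - 88, - 80, - 78, - 76, - 69, - 37 ,- 35.27, - 33 , -23,-18, - 1, 15,25, 41,  47,54, 77,94]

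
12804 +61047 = 73851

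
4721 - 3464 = 1257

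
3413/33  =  3413/33 = 103.42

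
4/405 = 4/405 =0.01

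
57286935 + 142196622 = 199483557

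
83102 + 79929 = 163031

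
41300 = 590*70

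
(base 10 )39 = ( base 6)103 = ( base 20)1J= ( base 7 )54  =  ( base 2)100111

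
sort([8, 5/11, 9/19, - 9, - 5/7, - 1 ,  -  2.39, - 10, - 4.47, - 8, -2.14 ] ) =[-10, - 9, - 8, - 4.47, - 2.39, - 2.14, - 1, - 5/7, 5/11, 9/19, 8]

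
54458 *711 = 38719638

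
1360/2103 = 1360/2103=   0.65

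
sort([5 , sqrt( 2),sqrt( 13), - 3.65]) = [ - 3.65,sqrt( 2 ), sqrt(13), 5 ] 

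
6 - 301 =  - 295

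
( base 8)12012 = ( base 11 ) 3944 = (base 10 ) 5130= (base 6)35430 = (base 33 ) 4nf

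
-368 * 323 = -118864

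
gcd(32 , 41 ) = 1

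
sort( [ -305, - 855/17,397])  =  [ - 305, -855/17,397]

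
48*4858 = 233184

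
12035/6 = 12035/6 = 2005.83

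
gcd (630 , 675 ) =45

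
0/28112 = 0= 0.00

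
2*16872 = 33744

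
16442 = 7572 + 8870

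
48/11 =48/11 = 4.36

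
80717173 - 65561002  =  15156171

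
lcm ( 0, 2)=0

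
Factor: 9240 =2^3*3^1 * 5^1 * 7^1*11^1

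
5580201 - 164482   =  5415719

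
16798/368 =8399/184=   45.65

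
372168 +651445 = 1023613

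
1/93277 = 1/93277 = 0.00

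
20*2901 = 58020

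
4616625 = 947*4875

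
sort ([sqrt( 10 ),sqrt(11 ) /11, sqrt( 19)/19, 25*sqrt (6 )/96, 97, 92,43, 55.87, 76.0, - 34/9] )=[ - 34/9,sqrt( 19 ) /19,sqrt( 11 )/11, 25*sqrt( 6 ) /96, sqrt( 10 ), 43, 55.87,  76.0, 92, 97 ] 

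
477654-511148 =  -33494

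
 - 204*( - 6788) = 1384752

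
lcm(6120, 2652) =79560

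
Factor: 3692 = 2^2*13^1*71^1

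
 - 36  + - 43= - 79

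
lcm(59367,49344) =3799488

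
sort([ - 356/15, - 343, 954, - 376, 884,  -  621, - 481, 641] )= [ - 621,-481,-376,-343,-356/15,  641, 884, 954]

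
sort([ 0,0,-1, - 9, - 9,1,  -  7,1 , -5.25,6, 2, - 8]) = [  -  9, - 9, - 8,- 7,-5.25, - 1,0,0,1,1,2,6]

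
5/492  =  5/492 = 0.01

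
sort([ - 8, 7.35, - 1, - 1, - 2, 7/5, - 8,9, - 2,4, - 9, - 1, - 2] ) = [ - 9 , - 8, - 8, - 2 , - 2, - 2 , - 1, - 1,- 1,7/5 , 4, 7.35, 9]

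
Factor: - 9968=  - 2^4*7^1*89^1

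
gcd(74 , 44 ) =2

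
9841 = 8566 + 1275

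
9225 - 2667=6558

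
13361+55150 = 68511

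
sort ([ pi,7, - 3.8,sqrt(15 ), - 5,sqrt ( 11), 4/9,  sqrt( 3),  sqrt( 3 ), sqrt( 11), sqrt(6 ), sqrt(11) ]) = [ - 5, - 3.8,4/9,sqrt(3), sqrt(3),sqrt( 6),pi,sqrt ( 11),sqrt( 11), sqrt(11 ),  sqrt( 15),7 ] 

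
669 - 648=21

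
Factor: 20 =2^2*5^1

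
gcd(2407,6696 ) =1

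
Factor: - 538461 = -3^3 * 7^2 * 11^1*37^1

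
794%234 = 92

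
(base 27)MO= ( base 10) 618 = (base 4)21222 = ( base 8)1152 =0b1001101010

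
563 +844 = 1407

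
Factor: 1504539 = 3^2*349^1*479^1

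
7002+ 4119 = 11121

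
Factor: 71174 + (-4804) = 2^1*5^1*6637^1 = 66370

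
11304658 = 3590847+7713811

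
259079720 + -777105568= - 518025848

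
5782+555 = 6337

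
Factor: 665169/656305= 3^1*5^(-1)*13^(  -  1 )  *23^(  -  1)*439^(- 1 )*221723^1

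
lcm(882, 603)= 59094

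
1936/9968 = 121/623 = 0.19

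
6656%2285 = 2086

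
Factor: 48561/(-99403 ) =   -  3^1*107^(  -  1)*929^(-1)*16187^1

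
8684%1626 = 554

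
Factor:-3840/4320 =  - 8/9 = - 2^3*3^( - 2)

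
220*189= 41580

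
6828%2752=1324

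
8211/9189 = 2737/3063 = 0.89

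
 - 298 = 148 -446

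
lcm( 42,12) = 84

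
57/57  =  1 = 1.00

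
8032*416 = 3341312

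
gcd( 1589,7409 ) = 1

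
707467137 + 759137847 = 1466604984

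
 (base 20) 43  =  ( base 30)2n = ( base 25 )38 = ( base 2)1010011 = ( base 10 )83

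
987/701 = 987/701 = 1.41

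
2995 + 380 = 3375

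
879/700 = 879/700 = 1.26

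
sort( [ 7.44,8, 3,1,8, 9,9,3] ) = [ 1, 3,3 , 7.44,8, 8,9,  9 ]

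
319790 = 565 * 566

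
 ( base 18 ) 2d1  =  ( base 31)SF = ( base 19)289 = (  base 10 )883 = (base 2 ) 1101110011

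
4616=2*2308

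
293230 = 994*295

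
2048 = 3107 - 1059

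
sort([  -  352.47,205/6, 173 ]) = [ - 352.47, 205/6,173] 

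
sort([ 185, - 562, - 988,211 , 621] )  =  [-988, - 562,185,211, 621]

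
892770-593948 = 298822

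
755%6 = 5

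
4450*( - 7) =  - 31150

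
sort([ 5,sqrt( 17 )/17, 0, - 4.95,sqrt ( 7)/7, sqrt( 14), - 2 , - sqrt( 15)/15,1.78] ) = [ - 4.95, - 2, - sqrt( 15 ) /15,0, sqrt(17) /17,sqrt( 7 )/7, 1.78,sqrt(14 ),  5 ]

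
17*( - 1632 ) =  - 27744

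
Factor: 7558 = 2^1*3779^1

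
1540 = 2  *770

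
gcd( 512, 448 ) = 64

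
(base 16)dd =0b11011101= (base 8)335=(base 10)221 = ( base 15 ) eb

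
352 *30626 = 10780352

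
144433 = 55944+88489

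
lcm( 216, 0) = 0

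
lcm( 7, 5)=35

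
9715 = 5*1943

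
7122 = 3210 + 3912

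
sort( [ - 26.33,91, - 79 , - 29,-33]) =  [- 79, - 33, - 29,-26.33,91 ] 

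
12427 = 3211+9216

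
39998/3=13332 + 2/3 = 13332.67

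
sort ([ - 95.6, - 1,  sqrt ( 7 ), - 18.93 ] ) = [ - 95.6, - 18.93, - 1 , sqrt (7)]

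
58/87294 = 29/43647 = 0.00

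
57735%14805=13320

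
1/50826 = 1/50826 = 0.00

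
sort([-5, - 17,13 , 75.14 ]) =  [- 17, - 5, 13, 75.14 ]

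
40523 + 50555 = 91078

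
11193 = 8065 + 3128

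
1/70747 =1/70747 = 0.00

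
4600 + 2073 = 6673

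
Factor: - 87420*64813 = - 2^2*3^1 *5^1*7^1*31^1*47^2*197^1= -5665952460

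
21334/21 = 21334/21 =1015.90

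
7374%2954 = 1466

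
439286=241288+197998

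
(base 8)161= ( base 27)45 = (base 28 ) 41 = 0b1110001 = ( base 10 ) 113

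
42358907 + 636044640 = 678403547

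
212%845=212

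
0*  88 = 0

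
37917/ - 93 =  - 12639/31 =- 407.71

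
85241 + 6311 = 91552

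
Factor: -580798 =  - 2^1*290399^1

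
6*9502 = 57012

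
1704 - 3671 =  -1967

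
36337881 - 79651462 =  - 43313581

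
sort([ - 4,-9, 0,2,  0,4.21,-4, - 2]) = [ - 9,  -  4,- 4, - 2,0,0,2,4.21] 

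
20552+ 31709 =52261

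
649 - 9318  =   - 8669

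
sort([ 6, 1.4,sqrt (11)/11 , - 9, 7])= [ - 9, sqrt( 11 ) /11,  1.4,6,7]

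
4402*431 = 1897262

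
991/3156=991/3156 = 0.31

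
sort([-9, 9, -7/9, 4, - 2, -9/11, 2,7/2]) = [ - 9,  -  2, - 9/11,- 7/9,2, 7/2, 4,9]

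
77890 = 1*77890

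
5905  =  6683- 778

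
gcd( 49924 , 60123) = 7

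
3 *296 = 888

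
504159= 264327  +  239832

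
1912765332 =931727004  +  981038328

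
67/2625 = 67/2625 = 0.03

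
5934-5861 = 73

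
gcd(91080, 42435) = 1035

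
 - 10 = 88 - 98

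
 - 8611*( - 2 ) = 17222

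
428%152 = 124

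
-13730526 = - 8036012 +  - 5694514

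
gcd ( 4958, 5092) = 134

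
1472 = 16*92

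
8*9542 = 76336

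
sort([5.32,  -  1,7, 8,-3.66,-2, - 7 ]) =[ - 7, - 3.66, - 2, - 1, 5.32, 7,  8]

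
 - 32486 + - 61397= - 93883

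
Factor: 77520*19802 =2^5*3^1 * 5^1*17^1*19^1*9901^1 = 1535051040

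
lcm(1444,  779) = 59204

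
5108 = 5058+50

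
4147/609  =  6 + 17/21=6.81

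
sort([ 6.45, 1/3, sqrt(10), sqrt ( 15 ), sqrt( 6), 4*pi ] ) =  [1/3, sqrt( 6 ),sqrt( 10),sqrt( 15), 6.45,4*pi]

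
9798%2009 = 1762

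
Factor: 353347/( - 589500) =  - 2^( - 2)*3^( - 2 )*5^( - 3 )*131^( - 1)*229^1*1543^1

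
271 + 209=480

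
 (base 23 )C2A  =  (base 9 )8705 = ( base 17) 152c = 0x1904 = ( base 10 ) 6404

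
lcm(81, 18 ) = 162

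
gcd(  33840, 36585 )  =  45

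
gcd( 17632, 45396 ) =4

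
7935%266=221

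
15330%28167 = 15330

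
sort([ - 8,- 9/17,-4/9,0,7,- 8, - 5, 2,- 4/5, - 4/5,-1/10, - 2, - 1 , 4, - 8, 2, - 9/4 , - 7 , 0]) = [ - 8, - 8, - 8, - 7, - 5, - 9/4, - 2, - 1,  -  4/5, - 4/5, - 9/17, - 4/9, - 1/10 , 0,0, 2,  2 , 4 , 7 ] 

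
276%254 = 22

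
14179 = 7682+6497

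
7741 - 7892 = -151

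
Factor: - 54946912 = -2^5 * 251^1*6841^1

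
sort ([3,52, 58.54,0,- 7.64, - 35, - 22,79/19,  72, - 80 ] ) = [ - 80, - 35, - 22, - 7.64,0, 3,79/19,52 , 58.54,72]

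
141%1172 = 141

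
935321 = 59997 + 875324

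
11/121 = 1/11 = 0.09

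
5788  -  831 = 4957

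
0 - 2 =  -2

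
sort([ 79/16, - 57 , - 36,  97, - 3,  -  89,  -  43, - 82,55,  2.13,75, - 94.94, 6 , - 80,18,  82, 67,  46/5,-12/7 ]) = [ - 94.94, - 89, -82,- 80, - 57,- 43, - 36, - 3, - 12/7,2.13, 79/16,6,46/5,18,55 , 67,  75 , 82,97 ]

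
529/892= 529/892 = 0.59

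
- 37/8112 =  - 37/8112 = - 0.00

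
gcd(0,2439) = 2439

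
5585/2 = 2792 +1/2 = 2792.50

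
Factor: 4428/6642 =2^1*3^( - 1) = 2/3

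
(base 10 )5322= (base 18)g7c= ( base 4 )1103022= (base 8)12312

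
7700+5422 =13122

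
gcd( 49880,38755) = 5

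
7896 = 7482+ 414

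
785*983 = 771655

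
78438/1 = 78438 = 78438.00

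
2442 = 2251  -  -191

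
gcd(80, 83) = 1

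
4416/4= 1104 = 1104.00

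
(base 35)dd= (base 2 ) 111010100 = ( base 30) FI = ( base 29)G4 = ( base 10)468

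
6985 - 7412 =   -  427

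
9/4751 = 9/4751 = 0.00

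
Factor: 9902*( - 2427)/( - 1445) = 24032154/1445= 2^1*3^1*5^( - 1)*17^ ( - 2)*809^1*4951^1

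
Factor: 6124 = 2^2*1531^1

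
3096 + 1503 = 4599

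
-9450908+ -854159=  - 10305067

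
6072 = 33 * 184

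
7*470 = 3290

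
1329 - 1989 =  - 660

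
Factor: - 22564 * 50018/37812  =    -  282151538/9453 =- 2^1*3^ ( - 1) * 23^( - 1)*89^1*137^(-1) * 281^1 * 5641^1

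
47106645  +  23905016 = 71011661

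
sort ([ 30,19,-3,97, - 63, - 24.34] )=[ - 63,-24.34, - 3,19,  30, 97 ]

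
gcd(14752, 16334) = 2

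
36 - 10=26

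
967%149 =73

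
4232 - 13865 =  - 9633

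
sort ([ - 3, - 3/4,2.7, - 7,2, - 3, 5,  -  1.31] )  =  [ -7, - 3, - 3, - 1.31 , - 3/4,2,2.7,5 ] 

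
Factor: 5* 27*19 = 2565 = 3^3* 5^1*19^1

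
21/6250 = 21/6250 = 0.00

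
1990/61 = 32+38/61 = 32.62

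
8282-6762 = 1520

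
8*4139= 33112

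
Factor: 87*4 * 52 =18096= 2^4*3^1*13^1*29^1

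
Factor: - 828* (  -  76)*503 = 31652784 = 2^4 * 3^2*19^1 * 23^1*503^1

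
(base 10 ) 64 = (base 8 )100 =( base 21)31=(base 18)3a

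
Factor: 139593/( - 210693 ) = - 589/889 = - 7^(-1 )*19^1*31^1*127^(-1)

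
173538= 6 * 28923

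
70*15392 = 1077440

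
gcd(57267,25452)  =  6363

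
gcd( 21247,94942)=1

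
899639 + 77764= 977403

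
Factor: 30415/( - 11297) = -35/13=-5^1*7^1*13^( - 1) 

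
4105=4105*1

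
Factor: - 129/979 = -3^1*11^(- 1 )*43^1*89^( - 1 ) 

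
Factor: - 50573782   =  -2^1*7^2*19^1*157^1*173^1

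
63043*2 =126086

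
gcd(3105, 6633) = 9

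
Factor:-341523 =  - 3^3*7^1  *  13^1*139^1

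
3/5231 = 3/5231 = 0.00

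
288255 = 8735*33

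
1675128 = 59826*28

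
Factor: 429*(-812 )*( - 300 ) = 2^4*3^2*5^2*7^1*11^1*13^1*29^1 = 104504400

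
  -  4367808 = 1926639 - 6294447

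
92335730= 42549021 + 49786709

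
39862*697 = 27783814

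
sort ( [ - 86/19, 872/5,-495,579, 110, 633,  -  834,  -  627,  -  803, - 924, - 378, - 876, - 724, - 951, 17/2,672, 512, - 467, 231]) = [ - 951, - 924, - 876, - 834, - 803,-724, - 627 , - 495, - 467, - 378,-86/19, 17/2, 110,872/5, 231, 512, 579, 633, 672]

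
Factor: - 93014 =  - 2^1*46507^1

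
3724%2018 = 1706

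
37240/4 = 9310= 9310.00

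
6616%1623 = 124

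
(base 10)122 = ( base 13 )95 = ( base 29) 46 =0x7a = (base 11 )101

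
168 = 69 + 99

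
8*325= 2600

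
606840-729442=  - 122602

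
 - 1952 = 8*(-244) 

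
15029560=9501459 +5528101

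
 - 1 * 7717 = -7717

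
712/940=178/235  =  0.76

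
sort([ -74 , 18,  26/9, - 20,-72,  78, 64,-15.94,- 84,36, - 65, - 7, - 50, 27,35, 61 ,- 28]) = [ - 84, - 74, - 72,-65,-50,-28, - 20,-15.94,-7, 26/9, 18, 27,35  ,  36, 61,  64,  78]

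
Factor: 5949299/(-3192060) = -2^ (- 2)*3^( - 1)*5^( - 1)*19^1*521^1*601^1*53201^( - 1) 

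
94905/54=1757 + 1/2 = 1757.50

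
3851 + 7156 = 11007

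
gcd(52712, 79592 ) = 8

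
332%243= 89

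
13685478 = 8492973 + 5192505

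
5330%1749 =83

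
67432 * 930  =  62711760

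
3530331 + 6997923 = 10528254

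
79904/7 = 79904/7 =11414.86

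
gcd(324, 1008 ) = 36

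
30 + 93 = 123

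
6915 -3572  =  3343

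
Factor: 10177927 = 29^1*350963^1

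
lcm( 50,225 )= 450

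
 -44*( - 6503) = 286132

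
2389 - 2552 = -163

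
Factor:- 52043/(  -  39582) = 2^ ( - 1)*3^( -3)*71^1 = 71/54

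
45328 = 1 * 45328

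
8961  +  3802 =12763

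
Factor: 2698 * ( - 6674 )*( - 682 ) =2^3*11^1*19^1* 31^1 * 47^1*71^2 = 12280400264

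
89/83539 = 89/83539 = 0.00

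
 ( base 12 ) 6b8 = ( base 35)SO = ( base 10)1004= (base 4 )33230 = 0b1111101100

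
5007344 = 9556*524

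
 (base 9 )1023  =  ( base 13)459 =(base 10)750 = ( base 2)1011101110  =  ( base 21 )1ef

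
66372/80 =829 + 13/20 = 829.65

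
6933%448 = 213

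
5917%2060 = 1797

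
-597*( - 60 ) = 35820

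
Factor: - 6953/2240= -2^( - 6)*5^( - 1 )*7^( - 1)*17^1 *409^1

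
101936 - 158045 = - 56109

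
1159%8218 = 1159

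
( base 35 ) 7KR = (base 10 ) 9302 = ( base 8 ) 22126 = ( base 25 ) em2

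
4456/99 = 45 + 1/99 =45.01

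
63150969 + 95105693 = 158256662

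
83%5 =3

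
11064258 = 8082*1369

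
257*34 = 8738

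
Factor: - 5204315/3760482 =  - 2^( - 1)*3^(-1 )*5^1*11^ ( - 1)*211^1*227^ ( - 1 )*251^ (-1)*4933^1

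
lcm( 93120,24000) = 2328000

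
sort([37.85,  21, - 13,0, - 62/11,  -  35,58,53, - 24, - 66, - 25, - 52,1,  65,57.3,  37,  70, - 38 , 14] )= [ - 66,-52, - 38, - 35, - 25 , - 24,-13, - 62/11,0, 1,14,21, 37 , 37.85, 53,  57.3, 58,65, 70 ] 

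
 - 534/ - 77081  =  534/77081 = 0.01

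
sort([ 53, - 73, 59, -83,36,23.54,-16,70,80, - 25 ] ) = [ - 83,-73, - 25,-16, 23.54, 36, 53 , 59,70, 80] 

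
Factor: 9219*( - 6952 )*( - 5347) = 2^3*3^1 * 7^1 * 11^1 *79^1 * 439^1 * 5347^1=342691839336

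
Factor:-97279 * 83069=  - 7^2*13^1 * 1069^1*11867^1 = - 8080869251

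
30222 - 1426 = 28796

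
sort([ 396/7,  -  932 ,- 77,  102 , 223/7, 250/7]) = [ - 932,-77, 223/7, 250/7, 396/7, 102]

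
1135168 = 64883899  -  63748731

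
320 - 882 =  - 562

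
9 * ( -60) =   -  540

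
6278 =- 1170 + 7448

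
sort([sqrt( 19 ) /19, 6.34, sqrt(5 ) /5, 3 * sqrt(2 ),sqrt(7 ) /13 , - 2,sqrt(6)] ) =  [  -  2, sqrt(7)/13,sqrt(19)/19,  sqrt(5) /5,sqrt(6), 3*sqrt(2 ), 6.34] 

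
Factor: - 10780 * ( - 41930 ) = 2^3*5^2*7^3*11^1*599^1 = 452005400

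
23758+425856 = 449614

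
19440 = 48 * 405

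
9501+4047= 13548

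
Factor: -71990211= - 3^1*23996737^1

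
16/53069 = 16/53069 = 0.00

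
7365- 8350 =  - 985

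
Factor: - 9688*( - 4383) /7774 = 21231252/3887 =2^2*  3^2*7^1*13^( - 2)*23^(- 1 )*173^1*487^1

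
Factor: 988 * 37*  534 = 19520904 =2^3*3^1 * 13^1*19^1*37^1 * 89^1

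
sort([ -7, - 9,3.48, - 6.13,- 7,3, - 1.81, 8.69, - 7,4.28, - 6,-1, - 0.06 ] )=[ - 9, - 7, - 7,-7,-6.13,  -  6,- 1.81,-1, - 0.06,3,3.48, 4.28,8.69 ] 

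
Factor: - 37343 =  -  107^1*349^1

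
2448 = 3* 816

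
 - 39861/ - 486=82+ 1/54  =  82.02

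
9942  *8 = 79536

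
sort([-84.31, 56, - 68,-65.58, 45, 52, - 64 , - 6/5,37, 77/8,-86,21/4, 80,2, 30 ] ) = [-86, - 84.31,-68,-65.58,-64, - 6/5 , 2,21/4,77/8, 30, 37, 45,52  ,  56, 80]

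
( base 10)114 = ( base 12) 96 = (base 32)3I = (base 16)72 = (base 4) 1302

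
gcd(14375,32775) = 575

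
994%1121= 994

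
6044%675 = 644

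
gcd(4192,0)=4192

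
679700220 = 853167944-173467724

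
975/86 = 975/86 = 11.34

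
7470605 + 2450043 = 9920648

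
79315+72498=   151813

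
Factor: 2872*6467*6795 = 2^3*3^2*5^1*29^1*151^1*223^1*359^1 =126205057080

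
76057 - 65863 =10194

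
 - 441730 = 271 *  ( - 1630)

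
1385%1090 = 295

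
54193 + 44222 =98415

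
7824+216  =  8040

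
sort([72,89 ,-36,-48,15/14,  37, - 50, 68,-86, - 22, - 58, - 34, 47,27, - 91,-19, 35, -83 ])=[ - 91 , - 86, - 83, - 58, - 50, - 48, - 36, - 34,  -  22, - 19,15/14,27,35,  37, 47,68, 72 , 89 ]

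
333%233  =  100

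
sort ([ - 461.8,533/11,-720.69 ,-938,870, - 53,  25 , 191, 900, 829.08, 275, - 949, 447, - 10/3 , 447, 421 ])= [-949,-938, - 720.69 ,-461.8, - 53, - 10/3,  25, 533/11,191,275,  421, 447,447,  829.08, 870,900]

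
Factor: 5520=2^4*3^1*5^1*23^1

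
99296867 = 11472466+87824401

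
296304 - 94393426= - 94097122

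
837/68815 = 837/68815 = 0.01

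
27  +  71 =98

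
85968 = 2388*36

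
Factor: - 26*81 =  - 2106  =  -2^1*3^4*13^1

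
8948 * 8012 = 71691376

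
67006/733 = 67006/733= 91.41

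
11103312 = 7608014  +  3495298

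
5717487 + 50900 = 5768387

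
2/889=2/889 = 0.00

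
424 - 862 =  - 438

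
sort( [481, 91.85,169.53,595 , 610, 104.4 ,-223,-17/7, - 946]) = [ - 946, - 223, - 17/7, 91.85, 104.4,169.53, 481, 595,610] 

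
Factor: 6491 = 6491^1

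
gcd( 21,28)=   7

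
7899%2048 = 1755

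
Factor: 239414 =2^1*7^3*349^1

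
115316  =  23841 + 91475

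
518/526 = 259/263= 0.98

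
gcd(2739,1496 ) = 11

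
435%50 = 35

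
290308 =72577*4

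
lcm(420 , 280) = 840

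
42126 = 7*6018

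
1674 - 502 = 1172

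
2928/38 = 1464/19 =77.05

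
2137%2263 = 2137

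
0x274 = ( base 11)521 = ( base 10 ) 628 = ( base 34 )ig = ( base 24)124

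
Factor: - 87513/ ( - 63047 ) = 93/67 = 3^1 * 31^1*67^(-1)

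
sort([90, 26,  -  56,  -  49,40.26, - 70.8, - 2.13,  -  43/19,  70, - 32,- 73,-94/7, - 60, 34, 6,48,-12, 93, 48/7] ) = [ - 73, - 70.8, - 60,  -  56, - 49, - 32, - 94/7, - 12, - 43/19, - 2.13, 6 , 48/7 , 26, 34,40.26,  48,70,90, 93 ]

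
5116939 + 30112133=35229072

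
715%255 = 205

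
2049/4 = 512+1/4 = 512.25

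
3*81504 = 244512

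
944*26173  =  24707312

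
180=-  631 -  - 811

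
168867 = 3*56289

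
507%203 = 101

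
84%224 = 84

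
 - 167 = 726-893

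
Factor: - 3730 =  - 2^1 * 5^1 * 373^1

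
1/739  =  1/739 = 0.00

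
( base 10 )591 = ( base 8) 1117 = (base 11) 498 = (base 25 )NG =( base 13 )366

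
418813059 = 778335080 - 359522021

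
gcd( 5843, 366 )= 1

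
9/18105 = 3/6035 = 0.00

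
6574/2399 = 6574/2399 =2.74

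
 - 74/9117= - 1+9043/9117 = - 0.01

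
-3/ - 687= 1/229=0.00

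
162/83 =1 + 79/83 = 1.95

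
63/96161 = 63/96161  =  0.00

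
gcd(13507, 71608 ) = 1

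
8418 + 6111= 14529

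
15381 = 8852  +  6529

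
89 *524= 46636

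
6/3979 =6/3979 = 0.00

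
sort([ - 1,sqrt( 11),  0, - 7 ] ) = [-7,-1, 0,sqrt( 11)]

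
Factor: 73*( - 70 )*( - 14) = 71540= 2^2*5^1 * 7^2*73^1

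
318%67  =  50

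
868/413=124/59=2.10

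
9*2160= 19440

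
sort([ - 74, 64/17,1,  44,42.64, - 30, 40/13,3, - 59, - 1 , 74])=[ - 74 , - 59,-30, - 1,1, 3, 40/13, 64/17,42.64,  44, 74]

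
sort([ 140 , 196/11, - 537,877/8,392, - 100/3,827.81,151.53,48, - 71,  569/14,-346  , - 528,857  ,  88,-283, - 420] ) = [ - 537 , - 528, - 420, - 346,  -  283, - 71, - 100/3, 196/11,569/14,48,88,877/8, 140, 151.53, 392,827.81, 857]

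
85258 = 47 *1814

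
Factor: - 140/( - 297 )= 2^2*3^( - 3 )*5^1*7^1 *11^(  -  1 )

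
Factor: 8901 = 3^2*23^1 * 43^1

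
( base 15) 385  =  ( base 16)320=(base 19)242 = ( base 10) 800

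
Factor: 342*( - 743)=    - 2^1*3^2*19^1*743^1 = - 254106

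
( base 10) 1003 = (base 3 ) 1101011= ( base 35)sn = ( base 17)380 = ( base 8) 1753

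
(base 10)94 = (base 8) 136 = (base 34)2q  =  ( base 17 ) 59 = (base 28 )3a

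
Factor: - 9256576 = -2^7*7^1*10331^1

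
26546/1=26546 = 26546.00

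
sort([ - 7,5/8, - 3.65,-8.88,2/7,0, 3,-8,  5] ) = [ - 8.88,- 8, - 7,-3.65,0, 2/7 , 5/8 , 3 , 5 ]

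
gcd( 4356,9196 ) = 484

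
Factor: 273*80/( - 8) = - 2730 = -2^1*3^1*5^1*7^1*13^1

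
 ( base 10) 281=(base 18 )FB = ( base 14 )161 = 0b100011001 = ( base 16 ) 119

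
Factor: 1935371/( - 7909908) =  - 2^( - 2 ) * 3^( - 1)*659159^( - 1)*1935371^1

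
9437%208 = 77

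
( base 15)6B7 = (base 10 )1522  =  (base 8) 2762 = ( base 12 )A6A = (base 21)39a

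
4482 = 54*83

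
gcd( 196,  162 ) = 2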